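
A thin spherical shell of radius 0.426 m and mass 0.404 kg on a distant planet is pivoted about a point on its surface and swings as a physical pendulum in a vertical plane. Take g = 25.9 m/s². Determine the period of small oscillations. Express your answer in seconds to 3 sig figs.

I_cm = (2/3)mr² = 0.04888 kg·m². The pivot is at distance d = 0.426 m from the centre of mass.
By the parallel-axis theorem, I = I_cm + md² = 0.04888 + 0.07332 = 0.1222 kg·m².
T = 2π√(I/(mgd)) = 2π√(0.1222/(0.404 × 25.9 × 0.426)) = 1.04 s.

1.04 s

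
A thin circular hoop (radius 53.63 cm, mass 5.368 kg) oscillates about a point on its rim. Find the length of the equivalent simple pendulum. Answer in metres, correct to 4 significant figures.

The equivalent simple-pendulum length is L_eq = I/(md), where I is about the pivot and d = 0.53630 m.
I_cm = mR² = 1.5439 kg·m², so I = I_cm + md² = 1.5439 + 1.5439 = 3.0879 kg·m².
L_eq = 3.0879/(5.368 × 0.53630) = 1.073 m.

1.073 m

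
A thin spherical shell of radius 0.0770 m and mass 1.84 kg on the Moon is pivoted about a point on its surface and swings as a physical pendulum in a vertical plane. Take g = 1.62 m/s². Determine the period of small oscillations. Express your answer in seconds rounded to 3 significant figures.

1.77 s

I_cm = (2/3)mr² = 0.007273 kg·m². The pivot is at distance d = 0.0770 m from the centre of mass.
By the parallel-axis theorem, I = I_cm + md² = 0.007273 + 0.01091 = 0.01818 kg·m².
T = 2π√(I/(mgd)) = 2π√(0.01818/(1.84 × 1.62 × 0.0770)) = 1.77 s.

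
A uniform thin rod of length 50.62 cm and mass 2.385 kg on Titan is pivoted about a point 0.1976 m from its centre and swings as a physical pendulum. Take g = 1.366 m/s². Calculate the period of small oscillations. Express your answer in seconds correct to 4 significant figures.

For a physical pendulum T = 2π√(I/(mgd)), with d = 0.19760 m from pivot to centre of mass.
I_cm = mL²/12 = 2.385 × 0.5062²/12 = 0.050927 kg·m²; I = I_cm + md² = 0.050927 + 2.385 × 0.19760² = 0.14405 kg·m².
T = 2π√(0.14405/(2.385 × 1.366 × 0.19760)) = 2.972 s.

2.972 s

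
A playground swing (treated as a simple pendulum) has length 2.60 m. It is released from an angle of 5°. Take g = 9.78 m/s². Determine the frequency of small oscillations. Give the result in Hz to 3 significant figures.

0.309 Hz

T = 2π√(L/g) = 2π√(2.60/9.78) = 3.240 s, so f = 1/T = 0.309 Hz.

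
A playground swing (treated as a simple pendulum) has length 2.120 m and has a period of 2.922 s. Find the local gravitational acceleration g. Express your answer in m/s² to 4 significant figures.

From T = 2π√(L/g), g = 4π²L/T² = 4π² × 2.120/2.9220² = 9.802 m/s².

9.802 m/s²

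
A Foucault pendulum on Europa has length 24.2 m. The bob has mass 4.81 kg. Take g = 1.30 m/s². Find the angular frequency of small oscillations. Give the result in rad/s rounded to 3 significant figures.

0.232 rad/s

ω = √(g/L) = √(1.30/24.2) = 0.232 rad/s.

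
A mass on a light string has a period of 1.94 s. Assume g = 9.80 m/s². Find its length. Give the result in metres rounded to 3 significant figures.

0.934 m

From T = 2π√(L/g), L = gT²/(4π²) = 9.80 × 1.940²/(4π²) = 0.934 m.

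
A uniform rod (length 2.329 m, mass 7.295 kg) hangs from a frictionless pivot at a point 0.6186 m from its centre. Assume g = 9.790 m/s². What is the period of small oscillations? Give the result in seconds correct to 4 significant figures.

2.333 s

For a physical pendulum T = 2π√(I/(mgd)), with d = 0.61860 m from pivot to centre of mass.
I_cm = mL²/12 = 7.295 × 2.329²/12 = 3.2975 kg·m²; I = I_cm + md² = 3.2975 + 7.295 × 0.61860² = 6.0890 kg·m².
T = 2π√(6.0890/(7.295 × 9.790 × 0.61860)) = 2.333 s.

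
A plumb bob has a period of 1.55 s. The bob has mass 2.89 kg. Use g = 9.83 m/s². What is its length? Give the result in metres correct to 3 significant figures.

From T = 2π√(L/g), L = gT²/(4π²) = 9.83 × 1.550²/(4π²) = 0.598 m.

0.598 m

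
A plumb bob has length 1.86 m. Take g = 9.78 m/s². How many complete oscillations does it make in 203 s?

74

T = 2π√(L/g) = 2π√(1.86/9.78) = 2.740 s.
Number of complete oscillations = ⌊203/2.740⌋ = ⌊74.08⌋ = 74.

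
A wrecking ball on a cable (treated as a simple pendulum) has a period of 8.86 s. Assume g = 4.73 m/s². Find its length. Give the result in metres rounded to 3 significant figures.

From T = 2π√(L/g), L = gT²/(4π²) = 4.73 × 8.860²/(4π²) = 9.41 m.

9.41 m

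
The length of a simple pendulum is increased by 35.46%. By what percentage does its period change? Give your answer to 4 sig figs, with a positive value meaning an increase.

16.39%

T ∝ √L, so T'/T = √(1.3546) = 1.1639.
Percentage change in T = (1.1639 − 1) × 100% = 16.39%.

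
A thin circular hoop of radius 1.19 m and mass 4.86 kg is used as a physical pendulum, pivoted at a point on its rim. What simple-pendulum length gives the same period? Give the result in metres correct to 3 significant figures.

2.38 m

The equivalent simple-pendulum length is L_eq = I/(md), where I is about the pivot and d = 1.190 m.
I_cm = mR² = 6.882 kg·m², so I = I_cm + md² = 6.882 + 6.882 = 13.76 kg·m².
L_eq = 13.76/(4.86 × 1.190) = 2.38 m.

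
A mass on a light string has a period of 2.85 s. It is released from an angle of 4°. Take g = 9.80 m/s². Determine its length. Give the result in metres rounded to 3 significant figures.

From T = 2π√(L/g), L = gT²/(4π²) = 9.80 × 2.850²/(4π²) = 2.02 m.

2.02 m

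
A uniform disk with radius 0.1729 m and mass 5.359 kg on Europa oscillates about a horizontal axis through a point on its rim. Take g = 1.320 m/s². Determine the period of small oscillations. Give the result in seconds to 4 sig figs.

2.785 s

I_cm = ½mr² = 0.080102 kg·m². The pivot is at distance d = 0.1729 m from the centre of mass.
By the parallel-axis theorem, I = I_cm + md² = 0.080102 + 0.16020 = 0.24031 kg·m².
T = 2π√(I/(mgd)) = 2π√(0.24031/(5.359 × 1.320 × 0.1729)) = 2.785 s.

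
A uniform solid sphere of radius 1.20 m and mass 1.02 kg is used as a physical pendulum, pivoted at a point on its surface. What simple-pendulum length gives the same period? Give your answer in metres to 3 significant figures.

The equivalent simple-pendulum length is L_eq = I/(md), where I is about the pivot and d = 1.200 m.
I_cm = (2/5)mR² = 0.5875 kg·m², so I = I_cm + md² = 0.5875 + 1.469 = 2.056 kg·m².
L_eq = 2.056/(1.02 × 1.200) = 1.68 m.

1.68 m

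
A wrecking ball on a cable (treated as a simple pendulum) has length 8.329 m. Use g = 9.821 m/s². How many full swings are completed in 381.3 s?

65

T = 2π√(L/g) = 2π√(8.329/9.821) = 5.7863 s.
Number of complete oscillations = ⌊381.3/5.7863⌋ = ⌊65.897⌋ = 65.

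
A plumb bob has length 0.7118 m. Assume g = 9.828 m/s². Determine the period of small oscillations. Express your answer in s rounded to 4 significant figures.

T = 2π√(L/g) = 2π√(0.7118/9.828) = 2π × 0.26912 = 1.691 s.

1.691 s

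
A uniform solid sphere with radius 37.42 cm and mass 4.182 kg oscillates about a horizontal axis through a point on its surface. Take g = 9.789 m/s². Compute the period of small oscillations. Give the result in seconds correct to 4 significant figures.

1.454 s

I_cm = (2/5)mr² = 0.23423 kg·m². The pivot is at distance d = 0.3742 m from the centre of mass.
By the parallel-axis theorem, I = I_cm + md² = 0.23423 + 0.58559 = 0.81982 kg·m².
T = 2π√(I/(mgd)) = 2π√(0.81982/(4.182 × 9.789 × 0.3742)) = 1.454 s.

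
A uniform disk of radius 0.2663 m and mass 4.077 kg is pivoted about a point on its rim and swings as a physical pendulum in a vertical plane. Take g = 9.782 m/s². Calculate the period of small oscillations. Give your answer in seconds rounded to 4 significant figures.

1.270 s

I_cm = ½mr² = 0.14456 kg·m². The pivot is at distance d = 0.2663 m from the centre of mass.
By the parallel-axis theorem, I = I_cm + md² = 0.14456 + 0.28912 = 0.43368 kg·m².
T = 2π√(I/(mgd)) = 2π√(0.43368/(4.077 × 9.782 × 0.2663)) = 1.270 s.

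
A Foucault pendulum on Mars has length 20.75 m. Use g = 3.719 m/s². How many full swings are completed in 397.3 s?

T = 2π√(L/g) = 2π√(20.75/3.719) = 14.841 s.
Number of complete oscillations = ⌊397.3/14.841⌋ = ⌊26.770⌋ = 26.

26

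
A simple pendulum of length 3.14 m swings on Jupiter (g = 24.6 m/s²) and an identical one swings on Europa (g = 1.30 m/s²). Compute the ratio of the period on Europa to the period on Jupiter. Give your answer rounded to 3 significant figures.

T ∝ 1/√g, so T₂/T₁ = √(g₁/g₂) = √(24.6/1.30) = 4.35.

4.35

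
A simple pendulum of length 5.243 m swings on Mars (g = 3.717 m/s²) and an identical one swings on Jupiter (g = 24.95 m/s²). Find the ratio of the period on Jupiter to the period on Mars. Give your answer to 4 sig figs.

0.3860

T ∝ 1/√g, so T₂/T₁ = √(g₁/g₂) = √(3.717/24.95) = 0.3860.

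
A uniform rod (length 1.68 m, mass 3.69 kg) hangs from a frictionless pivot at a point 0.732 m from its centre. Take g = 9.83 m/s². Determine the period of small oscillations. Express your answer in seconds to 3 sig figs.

For a physical pendulum T = 2π√(I/(mgd)), with d = 0.7320 m from pivot to centre of mass.
I_cm = mL²/12 = 3.69 × 1.68²/12 = 0.8679 kg·m²; I = I_cm + md² = 0.8679 + 3.69 × 0.7320² = 2.845 kg·m².
T = 2π√(2.845/(3.69 × 9.83 × 0.7320)) = 2.06 s.

2.06 s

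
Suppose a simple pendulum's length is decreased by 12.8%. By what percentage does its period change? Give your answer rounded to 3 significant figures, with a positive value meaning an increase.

T ∝ √L, so T'/T = √(0.8720) = 0.9338.
Percentage change in T = (0.9338 − 1) × 100% = -6.62%.

-6.62%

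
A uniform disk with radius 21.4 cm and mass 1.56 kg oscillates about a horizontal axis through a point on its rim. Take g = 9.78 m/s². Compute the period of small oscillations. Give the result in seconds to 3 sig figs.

I_cm = ½mr² = 0.03572 kg·m². The pivot is at distance d = 0.214 m from the centre of mass.
By the parallel-axis theorem, I = I_cm + md² = 0.03572 + 0.07144 = 0.1072 kg·m².
T = 2π√(I/(mgd)) = 2π√(0.1072/(1.56 × 9.78 × 0.214)) = 1.14 s.

1.14 s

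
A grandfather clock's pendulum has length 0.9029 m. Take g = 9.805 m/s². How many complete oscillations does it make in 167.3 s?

87

T = 2π√(L/g) = 2π√(0.9029/9.805) = 1.9067 s.
Number of complete oscillations = ⌊167.3/1.9067⌋ = ⌊87.745⌋ = 87.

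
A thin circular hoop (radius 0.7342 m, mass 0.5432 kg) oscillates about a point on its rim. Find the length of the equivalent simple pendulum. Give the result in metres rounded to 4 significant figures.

1.468 m

The equivalent simple-pendulum length is L_eq = I/(md), where I is about the pivot and d = 0.73420 m.
I_cm = mR² = 0.29281 kg·m², so I = I_cm + md² = 0.29281 + 0.29281 = 0.58562 kg·m².
L_eq = 0.58562/(0.5432 × 0.73420) = 1.468 m.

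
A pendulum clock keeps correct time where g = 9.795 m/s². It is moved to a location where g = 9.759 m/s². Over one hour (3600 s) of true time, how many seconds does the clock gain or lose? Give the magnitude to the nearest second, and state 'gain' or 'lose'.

lose 7 s

The clock's period scales as T ∝ 1/√g, so T'/T = √(9.795/9.759) = 1.00184.
In 3600 s of true time the clock registers 3600/1.00184 = 3593.4 s, so it loses 7 s.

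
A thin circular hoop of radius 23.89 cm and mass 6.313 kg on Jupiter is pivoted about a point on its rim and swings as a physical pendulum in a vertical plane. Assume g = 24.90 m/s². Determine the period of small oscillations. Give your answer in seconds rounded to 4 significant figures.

0.8704 s

I_cm = mr² = 0.36030 kg·m². The pivot is at distance d = 0.2389 m from the centre of mass.
By the parallel-axis theorem, I = I_cm + md² = 0.36030 + 0.36030 = 0.72061 kg·m².
T = 2π√(I/(mgd)) = 2π√(0.72061/(6.313 × 24.90 × 0.2389)) = 0.8704 s.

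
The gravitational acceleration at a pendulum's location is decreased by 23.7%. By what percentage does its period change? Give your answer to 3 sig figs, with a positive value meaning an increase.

T ∝ 1/√g, so T'/T = 1/√(0.7630) = 1.145.
Percentage change in T = (1.145 − 1) × 100% = 14.5%.

14.5%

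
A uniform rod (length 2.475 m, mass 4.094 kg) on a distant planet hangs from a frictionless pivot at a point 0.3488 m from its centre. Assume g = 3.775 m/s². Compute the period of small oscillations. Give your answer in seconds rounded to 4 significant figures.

For a physical pendulum T = 2π√(I/(mgd)), with d = 0.34880 m from pivot to centre of mass.
I_cm = mL²/12 = 4.094 × 2.475²/12 = 2.0899 kg·m²; I = I_cm + md² = 2.0899 + 4.094 × 0.34880² = 2.5879 kg·m².
T = 2π√(2.5879/(4.094 × 3.775 × 0.34880)) = 4.353 s.

4.353 s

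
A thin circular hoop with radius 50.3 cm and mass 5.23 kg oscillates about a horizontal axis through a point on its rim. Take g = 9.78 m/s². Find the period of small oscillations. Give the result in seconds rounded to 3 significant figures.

I_cm = mr² = 1.323 kg·m². The pivot is at distance d = 0.503 m from the centre of mass.
By the parallel-axis theorem, I = I_cm + md² = 1.323 + 1.323 = 2.646 kg·m².
T = 2π√(I/(mgd)) = 2π√(2.646/(5.23 × 9.78 × 0.503)) = 2.02 s.

2.02 s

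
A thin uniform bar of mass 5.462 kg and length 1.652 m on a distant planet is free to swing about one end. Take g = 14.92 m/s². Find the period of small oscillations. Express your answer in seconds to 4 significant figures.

For a physical pendulum T = 2π√(I/(mgd)), with d = 0.82600 m from pivot to centre of mass.
I_cm = mL²/12 = 5.462 × 1.652²/12 = 1.2422 kg·m²; I = I_cm + md² = 1.2422 + 5.462 × 0.82600² = 4.9688 kg·m².
T = 2π√(4.9688/(5.462 × 14.92 × 0.82600)) = 1.707 s.

1.707 s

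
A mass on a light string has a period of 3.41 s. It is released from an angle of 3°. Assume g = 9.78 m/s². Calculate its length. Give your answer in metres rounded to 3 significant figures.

2.88 m

From T = 2π√(L/g), L = gT²/(4π²) = 9.78 × 3.410²/(4π²) = 2.88 m.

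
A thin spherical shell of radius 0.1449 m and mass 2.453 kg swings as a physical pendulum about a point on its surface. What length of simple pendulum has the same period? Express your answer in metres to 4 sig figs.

0.2415 m

The equivalent simple-pendulum length is L_eq = I/(md), where I is about the pivot and d = 0.14490 m.
I_cm = (2/3)mR² = 0.034335 kg·m², so I = I_cm + md² = 0.034335 + 0.051503 = 0.085839 kg·m².
L_eq = 0.085839/(2.453 × 0.14490) = 0.2415 m.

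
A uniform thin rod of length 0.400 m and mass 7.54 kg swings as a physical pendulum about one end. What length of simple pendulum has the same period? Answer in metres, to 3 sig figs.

0.267 m

The equivalent simple-pendulum length is L_eq = I/(md), where I is about the pivot and d = 0.2000 m.
I_cm = (1/12)mL² = 0.1005 kg·m², so I = I_cm + md² = 0.1005 + 0.3016 = 0.4021 kg·m².
L_eq = 0.4021/(7.54 × 0.2000) = 0.267 m.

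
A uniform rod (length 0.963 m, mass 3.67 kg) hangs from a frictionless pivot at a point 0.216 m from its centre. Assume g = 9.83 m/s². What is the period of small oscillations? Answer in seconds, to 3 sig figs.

For a physical pendulum T = 2π√(I/(mgd)), with d = 0.2160 m from pivot to centre of mass.
I_cm = mL²/12 = 3.67 × 0.963²/12 = 0.2836 kg·m²; I = I_cm + md² = 0.2836 + 3.67 × 0.2160² = 0.4548 kg·m².
T = 2π√(0.4548/(3.67 × 9.83 × 0.2160)) = 1.52 s.

1.52 s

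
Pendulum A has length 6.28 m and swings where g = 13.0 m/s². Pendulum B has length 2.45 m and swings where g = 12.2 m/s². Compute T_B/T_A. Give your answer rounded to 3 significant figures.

T = 2π√(L/g), so T_B/T_A = √((L_B/g_B)/(L_A/g_A)) = √((2.45/12.2)/(6.28/13.0)) = 0.645.

0.645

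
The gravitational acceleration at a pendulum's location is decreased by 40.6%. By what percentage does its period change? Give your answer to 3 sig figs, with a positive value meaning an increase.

29.7%

T ∝ 1/√g, so T'/T = 1/√(0.5940) = 1.297.
Percentage change in T = (1.297 − 1) × 100% = 29.7%.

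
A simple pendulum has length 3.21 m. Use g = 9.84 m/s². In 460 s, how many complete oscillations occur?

T = 2π√(L/g) = 2π√(3.21/9.84) = 3.589 s.
Number of complete oscillations = ⌊460/3.589⌋ = ⌊128.2⌋ = 128.

128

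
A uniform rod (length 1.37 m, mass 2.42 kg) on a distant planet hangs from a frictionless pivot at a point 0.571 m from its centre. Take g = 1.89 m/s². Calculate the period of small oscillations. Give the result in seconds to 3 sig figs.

4.20 s

For a physical pendulum T = 2π√(I/(mgd)), with d = 0.5710 m from pivot to centre of mass.
I_cm = mL²/12 = 2.42 × 1.37²/12 = 0.3785 kg·m²; I = I_cm + md² = 0.3785 + 2.42 × 0.5710² = 1.168 kg·m².
T = 2π√(1.168/(2.42 × 1.89 × 0.5710)) = 4.20 s.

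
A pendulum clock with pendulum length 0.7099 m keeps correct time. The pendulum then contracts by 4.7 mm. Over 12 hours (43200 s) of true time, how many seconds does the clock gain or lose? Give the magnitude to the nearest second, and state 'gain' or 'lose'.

T ∝ √L, so T'/T = √(0.70520/0.7099) = 0.996684.
In 43200 s of true time the clock registers 43200/0.996684 = 43343.7 s, so it gains 144 s.

gain 144 s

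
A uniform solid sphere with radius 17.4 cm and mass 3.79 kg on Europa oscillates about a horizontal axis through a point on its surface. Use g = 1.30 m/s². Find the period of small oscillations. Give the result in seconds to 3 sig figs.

I_cm = (2/5)mr² = 0.04590 kg·m². The pivot is at distance d = 0.174 m from the centre of mass.
By the parallel-axis theorem, I = I_cm + md² = 0.04590 + 0.1147 = 0.1606 kg·m².
T = 2π√(I/(mgd)) = 2π√(0.1606/(3.79 × 1.30 × 0.174)) = 2.72 s.

2.72 s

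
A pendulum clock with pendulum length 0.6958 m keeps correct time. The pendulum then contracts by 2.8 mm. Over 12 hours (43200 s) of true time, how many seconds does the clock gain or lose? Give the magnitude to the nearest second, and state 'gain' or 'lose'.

gain 87 s

T ∝ √L, so T'/T = √(0.69300/0.6958) = 0.997986.
In 43200 s of true time the clock registers 43200/0.997986 = 43287.2 s, so it gains 87 s.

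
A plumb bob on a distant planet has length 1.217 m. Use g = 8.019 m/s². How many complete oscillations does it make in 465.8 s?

T = 2π√(L/g) = 2π√(1.217/8.019) = 2.4477 s.
Number of complete oscillations = ⌊465.8/2.4477⌋ = ⌊190.30⌋ = 190.

190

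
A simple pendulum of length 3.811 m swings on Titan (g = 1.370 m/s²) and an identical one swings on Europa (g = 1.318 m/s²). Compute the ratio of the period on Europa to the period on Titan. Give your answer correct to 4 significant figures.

T ∝ 1/√g, so T₂/T₁ = √(g₁/g₂) = √(1.370/1.318) = 1.020.

1.020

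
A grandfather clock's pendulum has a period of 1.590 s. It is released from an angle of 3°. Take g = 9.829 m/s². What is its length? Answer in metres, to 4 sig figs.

From T = 2π√(L/g), L = gT²/(4π²) = 9.829 × 1.5900²/(4π²) = 0.6294 m.

0.6294 m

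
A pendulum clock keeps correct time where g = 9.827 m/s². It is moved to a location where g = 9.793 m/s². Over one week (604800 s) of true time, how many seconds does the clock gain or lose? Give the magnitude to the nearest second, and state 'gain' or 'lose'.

The clock's period scales as T ∝ 1/√g, so T'/T = √(9.827/9.793) = 1.00173.
In 604800 s of true time the clock registers 604800/1.00173 = 603752.8 s, so it loses 1047 s.

lose 1047 s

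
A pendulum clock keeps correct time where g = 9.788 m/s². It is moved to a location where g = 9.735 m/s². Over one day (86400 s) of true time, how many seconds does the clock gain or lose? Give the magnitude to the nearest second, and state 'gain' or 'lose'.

The clock's period scales as T ∝ 1/√g, so T'/T = √(9.788/9.735) = 1.00272.
In 86400 s of true time the clock registers 86400/1.00272 = 86165.8 s, so it loses 234 s.

lose 234 s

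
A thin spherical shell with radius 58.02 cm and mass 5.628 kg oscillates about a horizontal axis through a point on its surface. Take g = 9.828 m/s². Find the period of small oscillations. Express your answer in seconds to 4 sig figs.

1.971 s

I_cm = (2/3)mr² = 1.2630 kg·m². The pivot is at distance d = 0.5802 m from the centre of mass.
By the parallel-axis theorem, I = I_cm + md² = 1.2630 + 1.8946 = 3.1576 kg·m².
T = 2π√(I/(mgd)) = 2π√(3.1576/(5.628 × 9.828 × 0.5802)) = 1.971 s.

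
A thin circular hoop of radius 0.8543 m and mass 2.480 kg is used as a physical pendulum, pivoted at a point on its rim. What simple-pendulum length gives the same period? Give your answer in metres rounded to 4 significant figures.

The equivalent simple-pendulum length is L_eq = I/(md), where I is about the pivot and d = 0.85430 m.
I_cm = mR² = 1.8100 kg·m², so I = I_cm + md² = 1.8100 + 1.8100 = 3.6199 kg·m².
L_eq = 3.6199/(2.480 × 0.85430) = 1.709 m.

1.709 m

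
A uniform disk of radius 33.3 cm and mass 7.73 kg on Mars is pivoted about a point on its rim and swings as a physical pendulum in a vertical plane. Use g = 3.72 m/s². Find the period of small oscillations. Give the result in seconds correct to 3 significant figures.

2.30 s

I_cm = ½mr² = 0.4286 kg·m². The pivot is at distance d = 0.333 m from the centre of mass.
By the parallel-axis theorem, I = I_cm + md² = 0.4286 + 0.8572 = 1.286 kg·m².
T = 2π√(I/(mgd)) = 2π√(1.286/(7.73 × 3.72 × 0.333)) = 2.30 s.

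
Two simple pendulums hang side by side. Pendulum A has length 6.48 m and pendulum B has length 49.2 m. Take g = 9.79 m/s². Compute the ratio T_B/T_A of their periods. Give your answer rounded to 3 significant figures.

2.76

T ∝ √L, so T_B/T_A = √(L_B/L_A) = √(49.2/6.48) = 2.76.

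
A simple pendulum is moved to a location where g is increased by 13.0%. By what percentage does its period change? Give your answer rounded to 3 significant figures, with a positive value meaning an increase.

T ∝ 1/√g, so T'/T = 1/√(1.130) = 0.9407.
Percentage change in T = (0.9407 − 1) × 100% = -5.93%.

-5.93%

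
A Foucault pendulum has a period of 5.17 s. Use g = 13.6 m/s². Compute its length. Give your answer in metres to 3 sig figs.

9.21 m

From T = 2π√(L/g), L = gT²/(4π²) = 13.6 × 5.170²/(4π²) = 9.21 m.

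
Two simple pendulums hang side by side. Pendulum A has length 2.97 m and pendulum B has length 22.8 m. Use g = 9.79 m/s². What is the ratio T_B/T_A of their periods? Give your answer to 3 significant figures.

T ∝ √L, so T_B/T_A = √(L_B/L_A) = √(22.8/2.97) = 2.77.

2.77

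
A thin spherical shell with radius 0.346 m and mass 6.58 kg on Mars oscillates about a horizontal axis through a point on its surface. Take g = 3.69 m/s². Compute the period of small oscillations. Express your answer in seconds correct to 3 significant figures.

I_cm = (2/3)mr² = 0.5252 kg·m². The pivot is at distance d = 0.346 m from the centre of mass.
By the parallel-axis theorem, I = I_cm + md² = 0.5252 + 0.7877 = 1.313 kg·m².
T = 2π√(I/(mgd)) = 2π√(1.313/(6.58 × 3.69 × 0.346)) = 2.48 s.

2.48 s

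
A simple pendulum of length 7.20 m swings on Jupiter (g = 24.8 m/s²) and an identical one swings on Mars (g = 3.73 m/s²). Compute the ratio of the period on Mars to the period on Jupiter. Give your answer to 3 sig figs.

T ∝ 1/√g, so T₂/T₁ = √(g₁/g₂) = √(24.8/3.73) = 2.58.

2.58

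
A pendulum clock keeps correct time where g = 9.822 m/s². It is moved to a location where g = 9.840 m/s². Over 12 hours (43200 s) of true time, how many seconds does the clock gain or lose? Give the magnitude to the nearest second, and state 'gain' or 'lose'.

The clock's period scales as T ∝ 1/√g, so T'/T = √(9.822/9.840) = 0.999085.
In 43200 s of true time the clock registers 43200/0.999085 = 43239.6 s, so it gains 40 s.

gain 40 s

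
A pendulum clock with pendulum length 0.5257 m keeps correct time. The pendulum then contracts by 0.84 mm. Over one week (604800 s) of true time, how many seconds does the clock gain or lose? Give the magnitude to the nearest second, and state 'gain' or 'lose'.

gain 484 s

T ∝ √L, so T'/T = √(0.52486/0.5257) = 0.999201.
In 604800 s of true time the clock registers 604800/0.999201 = 605283.8 s, so it gains 484 s.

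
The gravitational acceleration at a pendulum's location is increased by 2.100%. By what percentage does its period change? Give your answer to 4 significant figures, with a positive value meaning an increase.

-1.034%

T ∝ 1/√g, so T'/T = 1/√(1.0210) = 0.98966.
Percentage change in T = (0.98966 − 1) × 100% = -1.034%.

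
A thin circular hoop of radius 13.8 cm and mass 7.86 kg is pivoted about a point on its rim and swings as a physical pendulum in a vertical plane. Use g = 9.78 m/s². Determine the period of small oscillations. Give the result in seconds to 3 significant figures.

I_cm = mr² = 0.1497 kg·m². The pivot is at distance d = 0.138 m from the centre of mass.
By the parallel-axis theorem, I = I_cm + md² = 0.1497 + 0.1497 = 0.2994 kg·m².
T = 2π√(I/(mgd)) = 2π√(0.2994/(7.86 × 9.78 × 0.138)) = 1.06 s.

1.06 s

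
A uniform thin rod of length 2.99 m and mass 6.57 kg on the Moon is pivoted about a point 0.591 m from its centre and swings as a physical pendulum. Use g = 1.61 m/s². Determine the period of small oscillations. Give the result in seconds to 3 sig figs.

6.74 s

For a physical pendulum T = 2π√(I/(mgd)), with d = 0.5910 m from pivot to centre of mass.
I_cm = mL²/12 = 6.57 × 2.99²/12 = 4.895 kg·m²; I = I_cm + md² = 4.895 + 6.57 × 0.5910² = 7.189 kg·m².
T = 2π√(7.189/(6.57 × 1.61 × 0.5910)) = 6.74 s.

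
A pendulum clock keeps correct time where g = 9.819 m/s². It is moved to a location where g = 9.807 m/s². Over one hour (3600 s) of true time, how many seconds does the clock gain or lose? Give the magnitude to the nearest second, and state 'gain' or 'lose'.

lose 2 s

The clock's period scales as T ∝ 1/√g, so T'/T = √(9.819/9.807) = 1.00061.
In 3600 s of true time the clock registers 3600/1.00061 = 3597.8 s, so it loses 2 s.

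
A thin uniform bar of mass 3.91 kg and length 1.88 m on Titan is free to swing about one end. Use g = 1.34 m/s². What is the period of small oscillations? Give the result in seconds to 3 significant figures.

For a physical pendulum T = 2π√(I/(mgd)), with d = 0.9400 m from pivot to centre of mass.
I_cm = mL²/12 = 3.91 × 1.88²/12 = 1.152 kg·m²; I = I_cm + md² = 1.152 + 3.91 × 0.9400² = 4.607 kg·m².
T = 2π√(4.607/(3.91 × 1.34 × 0.9400)) = 6.08 s.

6.08 s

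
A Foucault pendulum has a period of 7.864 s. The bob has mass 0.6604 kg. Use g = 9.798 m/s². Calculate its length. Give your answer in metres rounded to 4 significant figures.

From T = 2π√(L/g), L = gT²/(4π²) = 9.798 × 7.8640²/(4π²) = 15.35 m.

15.35 m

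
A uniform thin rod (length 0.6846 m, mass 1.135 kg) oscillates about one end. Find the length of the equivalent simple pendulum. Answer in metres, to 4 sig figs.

0.4564 m

The equivalent simple-pendulum length is L_eq = I/(md), where I is about the pivot and d = 0.34230 m.
I_cm = (1/12)mL² = 0.044329 kg·m², so I = I_cm + md² = 0.044329 + 0.13299 = 0.17732 kg·m².
L_eq = 0.17732/(1.135 × 0.34230) = 0.4564 m.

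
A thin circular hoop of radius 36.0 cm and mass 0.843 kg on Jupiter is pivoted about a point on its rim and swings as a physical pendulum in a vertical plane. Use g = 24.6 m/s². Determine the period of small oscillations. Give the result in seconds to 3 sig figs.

I_cm = mr² = 0.1093 kg·m². The pivot is at distance d = 0.360 m from the centre of mass.
By the parallel-axis theorem, I = I_cm + md² = 0.1093 + 0.1093 = 0.2185 kg·m².
T = 2π√(I/(mgd)) = 2π√(0.2185/(0.843 × 24.6 × 0.360)) = 1.07 s.

1.07 s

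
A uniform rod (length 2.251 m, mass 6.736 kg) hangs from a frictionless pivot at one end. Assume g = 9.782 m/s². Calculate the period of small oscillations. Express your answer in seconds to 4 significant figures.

For a physical pendulum T = 2π√(I/(mgd)), with d = 1.1255 m from pivot to centre of mass.
I_cm = mL²/12 = 6.736 × 2.251²/12 = 2.8443 kg·m²; I = I_cm + md² = 2.8443 + 6.736 × 1.1255² = 11.377 kg·m².
T = 2π√(11.377/(6.736 × 9.782 × 1.1255)) = 2.461 s.

2.461 s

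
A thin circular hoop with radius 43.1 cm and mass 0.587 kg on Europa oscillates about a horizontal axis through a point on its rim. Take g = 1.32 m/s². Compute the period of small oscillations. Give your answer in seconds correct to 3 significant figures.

5.08 s

I_cm = mr² = 0.1090 kg·m². The pivot is at distance d = 0.431 m from the centre of mass.
By the parallel-axis theorem, I = I_cm + md² = 0.1090 + 0.1090 = 0.2181 kg·m².
T = 2π√(I/(mgd)) = 2π√(0.2181/(0.587 × 1.32 × 0.431)) = 5.08 s.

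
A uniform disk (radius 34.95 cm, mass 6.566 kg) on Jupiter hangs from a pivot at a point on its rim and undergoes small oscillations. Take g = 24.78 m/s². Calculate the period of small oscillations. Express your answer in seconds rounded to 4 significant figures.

0.9139 s

I_cm = ½mr² = 0.40102 kg·m². The pivot is at distance d = 0.3495 m from the centre of mass.
By the parallel-axis theorem, I = I_cm + md² = 0.40102 + 0.80204 = 1.2031 kg·m².
T = 2π√(I/(mgd)) = 2π√(1.2031/(6.566 × 24.78 × 0.3495)) = 0.9139 s.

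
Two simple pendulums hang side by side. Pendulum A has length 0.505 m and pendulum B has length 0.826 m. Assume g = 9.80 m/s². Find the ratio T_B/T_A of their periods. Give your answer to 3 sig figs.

T ∝ √L, so T_B/T_A = √(L_B/L_A) = √(0.826/0.505) = 1.28.

1.28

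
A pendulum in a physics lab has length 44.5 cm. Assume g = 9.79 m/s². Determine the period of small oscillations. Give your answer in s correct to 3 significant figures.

1.34 s

T = 2π√(L/g) = 2π√(0.445/9.79) = 2π × 0.2132 = 1.34 s.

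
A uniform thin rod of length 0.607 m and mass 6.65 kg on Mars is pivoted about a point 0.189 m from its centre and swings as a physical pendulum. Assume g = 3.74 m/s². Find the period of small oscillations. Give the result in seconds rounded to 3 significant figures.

1.93 s

For a physical pendulum T = 2π√(I/(mgd)), with d = 0.1890 m from pivot to centre of mass.
I_cm = mL²/12 = 6.65 × 0.607²/12 = 0.2042 kg·m²; I = I_cm + md² = 0.2042 + 6.65 × 0.1890² = 0.4417 kg·m².
T = 2π√(0.4417/(6.65 × 3.74 × 0.1890)) = 1.93 s.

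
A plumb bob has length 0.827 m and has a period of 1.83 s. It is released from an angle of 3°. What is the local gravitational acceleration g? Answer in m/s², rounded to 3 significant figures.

9.75 m/s²

From T = 2π√(L/g), g = 4π²L/T² = 4π² × 0.827/1.830² = 9.75 m/s².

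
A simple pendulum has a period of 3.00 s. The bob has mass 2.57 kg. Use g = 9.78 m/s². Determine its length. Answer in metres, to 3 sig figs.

From T = 2π√(L/g), L = gT²/(4π²) = 9.78 × 3.000²/(4π²) = 2.23 m.

2.23 m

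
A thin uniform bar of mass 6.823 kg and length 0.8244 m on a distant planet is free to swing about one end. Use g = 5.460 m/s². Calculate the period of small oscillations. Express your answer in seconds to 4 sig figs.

For a physical pendulum T = 2π√(I/(mgd)), with d = 0.41220 m from pivot to centre of mass.
I_cm = mL²/12 = 6.823 × 0.8244²/12 = 0.38643 kg·m²; I = I_cm + md² = 0.38643 + 6.823 × 0.41220² = 1.5457 kg·m².
T = 2π√(1.5457/(6.823 × 5.460 × 0.41220)) = 1.993 s.

1.993 s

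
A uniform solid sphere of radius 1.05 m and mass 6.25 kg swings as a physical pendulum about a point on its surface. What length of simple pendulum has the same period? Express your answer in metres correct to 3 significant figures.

The equivalent simple-pendulum length is L_eq = I/(md), where I is about the pivot and d = 1.050 m.
I_cm = (2/5)mR² = 2.756 kg·m², so I = I_cm + md² = 2.756 + 6.891 = 9.647 kg·m².
L_eq = 9.647/(6.25 × 1.050) = 1.47 m.

1.47 m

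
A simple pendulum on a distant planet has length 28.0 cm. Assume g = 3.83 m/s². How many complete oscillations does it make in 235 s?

138

T = 2π√(L/g) = 2π√(0.280/3.83) = 1.699 s.
Number of complete oscillations = ⌊235/1.699⌋ = ⌊138.3⌋ = 138.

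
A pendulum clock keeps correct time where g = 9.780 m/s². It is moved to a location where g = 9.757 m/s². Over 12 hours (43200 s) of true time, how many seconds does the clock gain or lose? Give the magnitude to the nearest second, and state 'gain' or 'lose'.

The clock's period scales as T ∝ 1/√g, so T'/T = √(9.780/9.757) = 1.00118.
In 43200 s of true time the clock registers 43200/1.00118 = 43149.2 s, so it loses 51 s.

lose 51 s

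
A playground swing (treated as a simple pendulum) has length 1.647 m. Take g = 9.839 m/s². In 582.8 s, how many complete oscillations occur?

226

T = 2π√(L/g) = 2π√(1.647/9.839) = 2.5707 s.
Number of complete oscillations = ⌊582.8/2.5707⌋ = ⌊226.71⌋ = 226.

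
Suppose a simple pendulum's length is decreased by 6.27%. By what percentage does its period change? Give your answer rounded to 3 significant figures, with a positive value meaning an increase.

T ∝ √L, so T'/T = √(0.9373) = 0.9681.
Percentage change in T = (0.9681 − 1) × 100% = -3.19%.

-3.19%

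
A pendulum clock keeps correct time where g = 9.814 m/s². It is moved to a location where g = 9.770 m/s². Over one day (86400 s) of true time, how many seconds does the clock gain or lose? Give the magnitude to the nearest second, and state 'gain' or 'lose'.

The clock's period scales as T ∝ 1/√g, so T'/T = √(9.814/9.770) = 1.00225.
In 86400 s of true time the clock registers 86400/1.00225 = 86206.1 s, so it loses 194 s.

lose 194 s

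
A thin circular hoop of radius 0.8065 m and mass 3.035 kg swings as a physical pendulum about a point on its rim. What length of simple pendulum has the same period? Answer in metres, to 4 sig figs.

1.613 m

The equivalent simple-pendulum length is L_eq = I/(md), where I is about the pivot and d = 0.80650 m.
I_cm = mR² = 1.9741 kg·m², so I = I_cm + md² = 1.9741 + 1.9741 = 3.9482 kg·m².
L_eq = 3.9482/(3.035 × 0.80650) = 1.613 m.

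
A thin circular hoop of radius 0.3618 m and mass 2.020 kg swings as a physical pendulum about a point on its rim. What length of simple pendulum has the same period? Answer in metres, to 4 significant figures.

The equivalent simple-pendulum length is L_eq = I/(md), where I is about the pivot and d = 0.36180 m.
I_cm = mR² = 0.26442 kg·m², so I = I_cm + md² = 0.26442 + 0.26442 = 0.52883 kg·m².
L_eq = 0.52883/(2.020 × 0.36180) = 0.7236 m.

0.7236 m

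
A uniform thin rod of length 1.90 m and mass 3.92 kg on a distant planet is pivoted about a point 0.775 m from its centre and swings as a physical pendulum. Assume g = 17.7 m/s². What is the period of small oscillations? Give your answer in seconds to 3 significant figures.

1.61 s

For a physical pendulum T = 2π√(I/(mgd)), with d = 0.7750 m from pivot to centre of mass.
I_cm = mL²/12 = 3.92 × 1.90²/12 = 1.179 kg·m²; I = I_cm + md² = 1.179 + 3.92 × 0.7750² = 3.534 kg·m².
T = 2π√(3.534/(3.92 × 17.7 × 0.7750)) = 1.61 s.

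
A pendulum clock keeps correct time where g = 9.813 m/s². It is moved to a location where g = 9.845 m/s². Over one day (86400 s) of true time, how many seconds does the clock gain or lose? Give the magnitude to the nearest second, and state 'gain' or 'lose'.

The clock's period scales as T ∝ 1/√g, so T'/T = √(9.813/9.845) = 0.998373.
In 86400 s of true time the clock registers 86400/0.998373 = 86540.8 s, so it gains 141 s.

gain 141 s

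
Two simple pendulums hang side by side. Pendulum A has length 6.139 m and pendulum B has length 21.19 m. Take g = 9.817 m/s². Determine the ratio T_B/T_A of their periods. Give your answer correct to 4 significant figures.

1.858

T ∝ √L, so T_B/T_A = √(L_B/L_A) = √(21.19/6.139) = 1.858.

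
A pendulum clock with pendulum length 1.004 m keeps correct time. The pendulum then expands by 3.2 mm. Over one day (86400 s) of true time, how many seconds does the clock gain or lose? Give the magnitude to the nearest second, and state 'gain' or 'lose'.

lose 137 s

T ∝ √L, so T'/T = √(1.00720/1.004) = 1.00159.
In 86400 s of true time the clock registers 86400/1.00159 = 86262.6 s, so it loses 137 s.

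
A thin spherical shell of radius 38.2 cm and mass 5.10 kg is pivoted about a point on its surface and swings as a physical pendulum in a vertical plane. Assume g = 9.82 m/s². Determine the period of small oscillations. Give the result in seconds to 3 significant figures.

I_cm = (2/3)mr² = 0.4961 kg·m². The pivot is at distance d = 0.382 m from the centre of mass.
By the parallel-axis theorem, I = I_cm + md² = 0.4961 + 0.7442 = 1.240 kg·m².
T = 2π√(I/(mgd)) = 2π√(1.240/(5.10 × 9.82 × 0.382)) = 1.60 s.

1.60 s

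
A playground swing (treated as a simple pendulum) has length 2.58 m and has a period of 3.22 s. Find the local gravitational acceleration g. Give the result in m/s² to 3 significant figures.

9.82 m/s²

From T = 2π√(L/g), g = 4π²L/T² = 4π² × 2.58/3.220² = 9.82 m/s².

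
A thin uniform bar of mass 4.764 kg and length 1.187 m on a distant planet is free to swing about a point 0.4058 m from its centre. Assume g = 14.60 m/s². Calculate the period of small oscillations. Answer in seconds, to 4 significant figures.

For a physical pendulum T = 2π√(I/(mgd)), with d = 0.40580 m from pivot to centre of mass.
I_cm = mL²/12 = 4.764 × 1.187²/12 = 0.55936 kg·m²; I = I_cm + md² = 0.55936 + 4.764 × 0.40580² = 1.3439 kg·m².
T = 2π√(1.3439/(4.764 × 14.60 × 0.40580)) = 1.371 s.

1.371 s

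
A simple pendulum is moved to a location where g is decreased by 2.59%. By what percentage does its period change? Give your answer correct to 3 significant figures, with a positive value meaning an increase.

T ∝ 1/√g, so T'/T = 1/√(0.9741) = 1.013.
Percentage change in T = (1.013 − 1) × 100% = 1.32%.

1.32%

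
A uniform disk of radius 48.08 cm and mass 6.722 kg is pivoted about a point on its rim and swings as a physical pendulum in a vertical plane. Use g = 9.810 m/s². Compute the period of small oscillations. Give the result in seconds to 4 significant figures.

1.704 s

I_cm = ½mr² = 0.77696 kg·m². The pivot is at distance d = 0.4808 m from the centre of mass.
By the parallel-axis theorem, I = I_cm + md² = 0.77696 + 1.5539 = 2.3309 kg·m².
T = 2π√(I/(mgd)) = 2π√(2.3309/(6.722 × 9.810 × 0.4808)) = 1.704 s.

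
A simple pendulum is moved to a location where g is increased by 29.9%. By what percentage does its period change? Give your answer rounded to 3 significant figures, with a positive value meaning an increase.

T ∝ 1/√g, so T'/T = 1/√(1.299) = 0.8774.
Percentage change in T = (0.8774 − 1) × 100% = -12.3%.

-12.3%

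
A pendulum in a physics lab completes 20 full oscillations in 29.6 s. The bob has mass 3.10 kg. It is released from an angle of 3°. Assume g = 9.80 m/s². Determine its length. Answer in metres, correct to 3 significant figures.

T = 29.6/20 = 1.480 s.
From T = 2π√(L/g), L = gT²/(4π²) = 9.80 × 1.480²/(4π²) = 0.544 m.

0.544 m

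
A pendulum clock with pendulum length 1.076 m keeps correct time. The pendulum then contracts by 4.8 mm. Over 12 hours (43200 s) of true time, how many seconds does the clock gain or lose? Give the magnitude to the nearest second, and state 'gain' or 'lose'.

T ∝ √L, so T'/T = √(1.07120/1.076) = 0.997767.
In 43200 s of true time the clock registers 43200/0.997767 = 43296.7 s, so it gains 97 s.

gain 97 s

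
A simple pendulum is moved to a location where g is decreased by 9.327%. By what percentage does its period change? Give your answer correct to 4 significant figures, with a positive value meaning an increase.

T ∝ 1/√g, so T'/T = 1/√(0.90673) = 1.0502.
Percentage change in T = (1.0502 − 1) × 100% = 5.017%.

5.017%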